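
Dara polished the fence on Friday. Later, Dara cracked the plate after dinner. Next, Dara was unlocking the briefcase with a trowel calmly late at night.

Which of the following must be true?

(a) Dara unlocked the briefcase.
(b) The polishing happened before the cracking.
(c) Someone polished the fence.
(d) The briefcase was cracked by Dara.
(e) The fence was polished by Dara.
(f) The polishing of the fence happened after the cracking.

(a) Not entailed — 'was unlocking' is progressive on an accomplishment; it does not entail the completed 'unlocked'.
(b) Entailed — the narrative places the polishing before the cracking.
(c) Entailed — the original entails any weakening of itself; this just drops 'on Friday' and generalizes the agent.
(d) Not entailed — Dara cracked the plate, not the briefcase; the briefcase belongs to the unlocking event.
(e) Entailed — every conjunct here is already in the original polishing event.
(f) Not entailed — the narrative places the polishing before the cracking, not after.

(b), (c), (e)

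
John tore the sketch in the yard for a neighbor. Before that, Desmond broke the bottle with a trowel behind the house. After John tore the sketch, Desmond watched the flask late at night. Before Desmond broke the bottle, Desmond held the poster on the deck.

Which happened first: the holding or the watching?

the holding

The connectives place the holding before the watching.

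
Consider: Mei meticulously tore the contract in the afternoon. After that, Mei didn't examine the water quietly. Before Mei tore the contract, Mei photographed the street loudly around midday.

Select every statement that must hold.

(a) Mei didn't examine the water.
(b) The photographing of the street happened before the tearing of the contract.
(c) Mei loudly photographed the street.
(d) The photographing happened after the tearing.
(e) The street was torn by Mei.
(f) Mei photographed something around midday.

(a) Not entailed — dropping 'quietly' under negation is not valid — the original leaves open that Mei examined the water some other way.
(b) Entailed — the narrative places the photographing before the tearing.
(c) Entailed — every conjunct here is already in the original photographing event.
(d) Not entailed — the narrative places the photographing before the tearing, not after.
(e) Not entailed — Mei tore the contract, not the street; the street belongs to the photographing event.
(f) Entailed — this follows by dropping conjuncts from the photographing event's description.

(b), (c), (f)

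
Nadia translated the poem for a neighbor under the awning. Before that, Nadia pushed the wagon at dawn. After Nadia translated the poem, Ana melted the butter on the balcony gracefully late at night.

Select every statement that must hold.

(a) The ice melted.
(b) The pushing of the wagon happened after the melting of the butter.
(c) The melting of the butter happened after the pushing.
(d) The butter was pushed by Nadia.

(c)

(a) Not entailed — the butter is what melted, not the ice.
(b) Not entailed — the narrative places the pushing before the melting, not after.
(c) Entailed — the narrative places the pushing before the melting.
(d) Not entailed — Nadia pushed the wagon, not the butter; the butter belongs to the melting event.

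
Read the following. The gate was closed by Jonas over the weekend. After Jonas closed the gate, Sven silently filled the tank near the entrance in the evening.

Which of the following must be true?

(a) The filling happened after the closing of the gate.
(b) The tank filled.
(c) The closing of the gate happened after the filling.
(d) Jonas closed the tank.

(a) Entailed — the narrative places the closing before the filling.
(b) Entailed — 'Sven filled the tank' is causative; it entails the inchoative 'the tank filled'.
(c) Not entailed — the narrative places the closing before the filling, not after.
(d) Not entailed — Jonas closed the gate, not the tank; the tank belongs to the filling event.

(a), (b)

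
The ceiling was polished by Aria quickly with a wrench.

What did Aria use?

'with a wrench' marks the instrument of the polishing event.

a wrench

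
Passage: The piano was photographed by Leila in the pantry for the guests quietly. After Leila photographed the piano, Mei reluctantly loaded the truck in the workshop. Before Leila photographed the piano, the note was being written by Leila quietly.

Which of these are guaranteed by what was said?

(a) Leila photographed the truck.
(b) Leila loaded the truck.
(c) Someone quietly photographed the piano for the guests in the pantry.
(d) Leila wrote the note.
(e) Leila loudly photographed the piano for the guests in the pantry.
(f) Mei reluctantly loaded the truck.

(a) Not entailed — Leila photographed the piano, not the truck; the truck belongs to the loading event.
(b) Not entailed — the passage has Mei loading the truck, not Leila.
(c) Entailed — generalizing the agent leaves a sub-description the original still satisfies.
(d) Not entailed — 'was writing' is progressive on an accomplishment; it does not entail the completed 'wrote'.
(e) Not entailed — 'loudly' adds a manner not in (and inconsistent with) the original.
(f) Entailed — the original entails any weakening of itself; this just drops 'in the workshop'.

(c), (f)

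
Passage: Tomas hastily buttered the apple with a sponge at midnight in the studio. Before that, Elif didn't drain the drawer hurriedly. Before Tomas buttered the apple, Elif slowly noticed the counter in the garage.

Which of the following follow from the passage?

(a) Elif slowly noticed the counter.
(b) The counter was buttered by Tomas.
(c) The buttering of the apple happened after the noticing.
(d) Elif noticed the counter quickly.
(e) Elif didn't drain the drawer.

(a) Entailed — the original entails any weakening of itself; this just drops 'in the garage'.
(b) Not entailed — Tomas buttered the apple, not the counter; the counter belongs to the noticing event.
(c) Entailed — the narrative places the noticing before the buttering.
(d) Not entailed — 'quickly' adds a manner not in (and inconsistent with) the original.
(e) Not entailed — dropping 'hurriedly' under negation is not valid — the original leaves open that Elif drained the drawer some other way.

(a), (c)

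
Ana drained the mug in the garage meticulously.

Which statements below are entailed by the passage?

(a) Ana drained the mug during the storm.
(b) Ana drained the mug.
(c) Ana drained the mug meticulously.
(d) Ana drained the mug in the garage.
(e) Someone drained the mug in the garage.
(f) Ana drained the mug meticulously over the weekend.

(a) Not entailed — 'during the storm' adds information not in the original event.
(b) Entailed — dropping 'in the garage', 'meticulously' leaves a sub-description the original still satisfies.
(c) Entailed — this follows by dropping conjuncts from the draining event's description.
(d) Entailed — the original entails any weakening of itself; this just drops 'meticulously'.
(e) Entailed — the original entails any weakening of itself; this just drops 'meticulously' and generalizes the agent.
(f) Not entailed — 'over the weekend' adds information not in the original event.

(b), (c), (d), (e)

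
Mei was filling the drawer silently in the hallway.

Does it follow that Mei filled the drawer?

'was filling' is progressive; for an accomplishment like 'fill the drawer', it doesn't entail completion.

no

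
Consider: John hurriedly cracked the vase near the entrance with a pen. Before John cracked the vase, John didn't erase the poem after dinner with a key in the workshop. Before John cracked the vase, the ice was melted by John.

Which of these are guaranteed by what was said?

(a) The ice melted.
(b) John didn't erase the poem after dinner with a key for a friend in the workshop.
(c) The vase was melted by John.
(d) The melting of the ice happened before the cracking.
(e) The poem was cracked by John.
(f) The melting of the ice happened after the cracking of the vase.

(a) Entailed — 'John melted the ice' is causative; it entails the inchoative 'the ice melted'.
(b) Entailed — under negation, adding a further restriction is entailed: if no such erasing event occurred, none occurred for a friend either.
(c) Not entailed — John melted the ice, not the vase; the vase belongs to the cracking event.
(d) Entailed — the narrative places the melting before the cracking.
(e) Not entailed — John cracked the vase, not the poem; the poem belongs to the erasing event.
(f) Not entailed — the narrative places the melting before the cracking, not after.

(a), (b), (d)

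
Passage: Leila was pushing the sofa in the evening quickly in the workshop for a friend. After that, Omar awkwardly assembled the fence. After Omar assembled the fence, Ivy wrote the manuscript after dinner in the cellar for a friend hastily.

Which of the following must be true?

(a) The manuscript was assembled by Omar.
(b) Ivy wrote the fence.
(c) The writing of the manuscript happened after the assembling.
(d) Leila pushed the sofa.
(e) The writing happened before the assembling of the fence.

(c), (d)

(a) Not entailed — Omar assembled the fence, not the manuscript; the manuscript belongs to the writing event.
(b) Not entailed — Ivy wrote the manuscript, not the fence; the fence belongs to the assembling event.
(c) Entailed — the narrative places the assembling before the writing.
(d) Entailed — 'push' is an activity; 'was pushing' entails that some pushing happened, so 'pushed' holds.
(e) Not entailed — the narrative places the assembling before the writing, not after.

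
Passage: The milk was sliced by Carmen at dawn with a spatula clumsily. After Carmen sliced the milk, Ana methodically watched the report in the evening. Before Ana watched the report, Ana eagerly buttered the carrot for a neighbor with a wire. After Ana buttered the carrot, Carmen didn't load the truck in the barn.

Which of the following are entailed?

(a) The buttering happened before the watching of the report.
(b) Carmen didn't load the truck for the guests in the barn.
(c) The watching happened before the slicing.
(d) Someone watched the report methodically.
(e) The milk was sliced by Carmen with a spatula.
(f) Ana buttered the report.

(a), (b), (d), (e)

(a) Entailed — the narrative places the buttering before the watching.
(b) Entailed — under negation, adding a further restriction is entailed: if no such loading event occurred, none occurred for the guests either.
(c) Not entailed — the narrative places the slicing before the watching, not after.
(d) Entailed — dropping 'in the evening' and generalizing the agent leaves a sub-description the original still satisfies.
(e) Entailed — the original entails any weakening of itself; this just drops 'at dawn', 'clumsily'.
(f) Not entailed — Ana buttered the carrot, not the report; the report belongs to the watching event.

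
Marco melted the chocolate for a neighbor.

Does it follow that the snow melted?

Nothing is said about any snow; only the chocolate is affected.

no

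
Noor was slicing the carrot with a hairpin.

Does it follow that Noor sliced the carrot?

'was slicing' is progressive; for an accomplishment like 'slice the carrot', it doesn't entail completion.

no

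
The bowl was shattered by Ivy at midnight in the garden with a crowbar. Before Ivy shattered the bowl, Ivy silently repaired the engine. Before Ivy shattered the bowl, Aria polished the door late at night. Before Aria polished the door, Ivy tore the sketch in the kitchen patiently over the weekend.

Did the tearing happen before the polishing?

The narrative orders the tearing before the polishing.

yes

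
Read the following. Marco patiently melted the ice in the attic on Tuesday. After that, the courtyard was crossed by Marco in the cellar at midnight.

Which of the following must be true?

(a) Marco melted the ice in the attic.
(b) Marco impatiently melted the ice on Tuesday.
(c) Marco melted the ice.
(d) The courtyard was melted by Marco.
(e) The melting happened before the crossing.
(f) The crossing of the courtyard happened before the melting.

(a), (c), (e)

(a) Entailed — the original entails any weakening of itself; this just drops 'on Tuesday', 'patiently'.
(b) Not entailed — 'impatiently' adds a manner not in (and inconsistent with) the original.
(c) Entailed — this follows by dropping conjuncts from the melting event's description.
(d) Not entailed — Marco melted the ice, not the courtyard; the courtyard belongs to the crossing event.
(e) Entailed — the narrative places the melting before the crossing.
(f) Not entailed — the narrative places the melting before the crossing, not after.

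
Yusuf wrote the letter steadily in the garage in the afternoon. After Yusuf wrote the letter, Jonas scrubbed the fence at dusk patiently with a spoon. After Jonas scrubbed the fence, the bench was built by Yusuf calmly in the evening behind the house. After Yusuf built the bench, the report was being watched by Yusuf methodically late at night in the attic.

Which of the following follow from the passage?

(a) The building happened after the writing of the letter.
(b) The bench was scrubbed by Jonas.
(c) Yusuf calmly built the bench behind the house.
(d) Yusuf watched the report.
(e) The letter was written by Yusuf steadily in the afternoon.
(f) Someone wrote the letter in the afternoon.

(a), (c), (d), (e), (f)

(a) Entailed — the narrative places the writing before the building.
(b) Not entailed — Jonas scrubbed the fence, not the bench; the bench belongs to the building event.
(c) Entailed — dropping 'in the evening' leaves a sub-description the original still satisfies.
(d) Entailed — 'watch' is an activity; 'was watching' entails that some watching happened, so 'watched' holds.
(e) Entailed — the original entails any weakening of itself; this just drops 'in the garage'.
(f) Entailed — every conjunct here is already in the original writing event.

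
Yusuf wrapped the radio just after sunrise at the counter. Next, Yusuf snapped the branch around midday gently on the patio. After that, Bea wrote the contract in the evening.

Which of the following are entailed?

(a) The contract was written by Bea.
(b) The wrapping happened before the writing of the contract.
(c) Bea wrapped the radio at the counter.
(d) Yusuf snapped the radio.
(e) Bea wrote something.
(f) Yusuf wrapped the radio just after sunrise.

(a) Entailed — every conjunct here is already in the original writing event.
(b) Entailed — the narrative places the wrapping before the writing.
(c) Not entailed — the passage has Yusuf wrapping the radio, not Bea.
(d) Not entailed — Yusuf snapped the branch, not the radio; the radio belongs to the wrapping event.
(e) Entailed — the original entails any weakening of itself; this just drops 'in the evening' and generalizes the patient.
(f) Entailed — every conjunct here is already in the original wrapping event.

(a), (b), (e), (f)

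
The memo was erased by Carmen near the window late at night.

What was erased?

the memo

'the memo' marks the patient of the erasing event.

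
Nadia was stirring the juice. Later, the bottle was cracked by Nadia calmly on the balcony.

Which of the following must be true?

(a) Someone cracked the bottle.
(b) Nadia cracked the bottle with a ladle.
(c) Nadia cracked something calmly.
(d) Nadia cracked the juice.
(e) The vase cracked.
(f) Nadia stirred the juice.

(a) Entailed — the original entails any weakening of itself; this just drops 'calmly', 'on the balcony' and generalizes the agent.
(b) Not entailed — 'with a ladle' adds information not in the original event.
(c) Entailed — the original entails any weakening of itself; this just drops 'on the balcony' and generalizes the patient.
(d) Not entailed — Nadia cracked the bottle, not the juice; the juice belongs to the stirring event.
(e) Not entailed — the bottle is what cracked, not the vase.
(f) Entailed — 'stir' is an activity; 'was stirring' entails that some stirring happened, so 'stirred' holds.

(a), (c), (f)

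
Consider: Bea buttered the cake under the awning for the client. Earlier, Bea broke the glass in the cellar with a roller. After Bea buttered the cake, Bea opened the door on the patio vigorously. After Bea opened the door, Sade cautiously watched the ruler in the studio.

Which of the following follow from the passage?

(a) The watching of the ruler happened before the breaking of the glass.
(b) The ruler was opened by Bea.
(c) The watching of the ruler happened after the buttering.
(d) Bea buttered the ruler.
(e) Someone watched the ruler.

(c), (e)

(a) Not entailed — the narrative places the breaking before the watching, not after.
(b) Not entailed — Bea opened the door, not the ruler; the ruler belongs to the watching event.
(c) Entailed — the narrative places the buttering before the watching.
(d) Not entailed — Bea buttered the cake, not the ruler; the ruler belongs to the watching event.
(e) Entailed — the original entails any weakening of itself; this just drops 'cautiously', 'in the studio' and generalizes the agent.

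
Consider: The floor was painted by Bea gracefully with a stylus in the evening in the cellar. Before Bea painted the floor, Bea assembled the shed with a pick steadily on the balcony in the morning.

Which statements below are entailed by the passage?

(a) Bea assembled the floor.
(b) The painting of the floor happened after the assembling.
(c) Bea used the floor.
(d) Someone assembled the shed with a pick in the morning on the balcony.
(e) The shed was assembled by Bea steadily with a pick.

(b), (d), (e)

(a) Not entailed — Bea assembled the shed, not the floor; the floor belongs to the painting event.
(b) Entailed — the narrative places the assembling before the painting.
(c) Not entailed — the floor is the patient, not an instrument — Bea used a stylus.
(d) Entailed — dropping 'steadily' and generalizing the agent leaves a sub-description the original still satisfies.
(e) Entailed — the original entails any weakening of itself; this just drops 'in the morning', 'on the balcony'.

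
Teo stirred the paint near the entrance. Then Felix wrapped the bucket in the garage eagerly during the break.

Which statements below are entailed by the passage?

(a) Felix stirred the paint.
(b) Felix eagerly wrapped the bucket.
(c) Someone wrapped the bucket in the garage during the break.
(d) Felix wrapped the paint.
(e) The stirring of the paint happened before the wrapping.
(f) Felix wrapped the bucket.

(a) Not entailed — the passage has Teo stirring the paint, not Felix.
(b) Entailed — every conjunct here is already in the original wrapping event.
(c) Entailed — the original entails any weakening of itself; this just drops 'eagerly' and generalizes the agent.
(d) Not entailed — Felix wrapped the bucket, not the paint; the paint belongs to the stirring event.
(e) Entailed — the narrative places the stirring before the wrapping.
(f) Entailed — the original entails any weakening of itself; this just drops 'eagerly', 'in the garage', 'during the break'.

(b), (c), (e), (f)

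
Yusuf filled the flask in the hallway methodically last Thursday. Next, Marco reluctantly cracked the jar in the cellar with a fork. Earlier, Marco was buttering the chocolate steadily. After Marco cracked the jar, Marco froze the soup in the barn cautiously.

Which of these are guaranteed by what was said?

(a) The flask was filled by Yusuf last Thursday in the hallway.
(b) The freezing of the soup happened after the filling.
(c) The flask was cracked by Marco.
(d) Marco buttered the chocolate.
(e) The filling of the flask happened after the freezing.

(a), (b)

(a) Entailed — every conjunct here is already in the original filling event.
(b) Entailed — the narrative places the filling before the freezing.
(c) Not entailed — Marco cracked the jar, not the flask; the flask belongs to the filling event.
(d) Not entailed — 'was buttering' is progressive on an accomplishment; it does not entail the completed 'buttered'.
(e) Not entailed — the narrative places the filling before the freezing, not after.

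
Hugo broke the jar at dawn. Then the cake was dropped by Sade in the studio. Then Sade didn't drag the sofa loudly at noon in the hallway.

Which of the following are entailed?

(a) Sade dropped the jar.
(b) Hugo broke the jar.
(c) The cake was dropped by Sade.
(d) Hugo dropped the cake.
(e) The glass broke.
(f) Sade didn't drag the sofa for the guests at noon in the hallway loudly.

(a) Not entailed — Sade dropped the cake, not the jar; the jar belongs to the breaking event.
(b) Entailed — every conjunct here is already in the original breaking event.
(c) Entailed — the original entails any weakening of itself; this just drops 'in the studio'.
(d) Not entailed — the passage has Sade dropping the cake, not Hugo.
(e) Not entailed — the jar is what broke, not the glass.
(f) Entailed — under negation, adding a further restriction is entailed: if no such dragging event occurred, none occurred for the guests either.

(b), (c), (f)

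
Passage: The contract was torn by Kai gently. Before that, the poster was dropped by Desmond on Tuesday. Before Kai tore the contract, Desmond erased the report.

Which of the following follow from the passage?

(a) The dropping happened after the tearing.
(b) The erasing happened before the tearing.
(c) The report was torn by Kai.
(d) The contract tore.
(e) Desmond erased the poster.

(a) Not entailed — the narrative places the dropping before the tearing, not after.
(b) Entailed — the narrative places the erasing before the tearing.
(c) Not entailed — Kai tore the contract, not the report; the report belongs to the erasing event.
(d) Entailed — 'Kai tore the contract' is causative; it entails the inchoative 'the contract tore'.
(e) Not entailed — Desmond erased the report, not the poster; the poster belongs to the dropping event.

(b), (d)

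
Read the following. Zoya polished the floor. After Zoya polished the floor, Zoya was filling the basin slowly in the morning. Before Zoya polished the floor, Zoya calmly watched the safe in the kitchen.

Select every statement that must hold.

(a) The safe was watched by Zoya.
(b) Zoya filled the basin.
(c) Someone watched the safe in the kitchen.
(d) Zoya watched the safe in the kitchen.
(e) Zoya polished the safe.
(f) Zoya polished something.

(a), (c), (d), (f)

(a) Entailed — dropping 'in the kitchen', 'calmly' leaves a sub-description the original still satisfies.
(b) Not entailed — 'was filling' is progressive on an accomplishment; it does not entail the completed 'filled'.
(c) Entailed — this follows by dropping conjuncts from the watching event's description.
(d) Entailed — every conjunct here is already in the original watching event.
(e) Not entailed — Zoya polished the floor, not the safe; the safe belongs to the watching event.
(f) Entailed — this follows by dropping conjuncts from the polishing event's description.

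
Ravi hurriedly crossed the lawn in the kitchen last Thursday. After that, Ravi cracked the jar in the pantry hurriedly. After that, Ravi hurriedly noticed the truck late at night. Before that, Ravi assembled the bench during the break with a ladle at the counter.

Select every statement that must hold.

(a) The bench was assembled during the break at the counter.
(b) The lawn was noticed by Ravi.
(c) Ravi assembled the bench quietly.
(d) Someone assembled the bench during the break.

(a) Entailed — the original entails any weakening of itself; this just drops 'with a ladle' and generalizes the agent.
(b) Not entailed — Ravi noticed the truck, not the lawn; the lawn belongs to the crossing event.
(c) Not entailed — 'quietly' adds information not in the original event.
(d) Entailed — every conjunct here is already in the original assembling event.

(a), (d)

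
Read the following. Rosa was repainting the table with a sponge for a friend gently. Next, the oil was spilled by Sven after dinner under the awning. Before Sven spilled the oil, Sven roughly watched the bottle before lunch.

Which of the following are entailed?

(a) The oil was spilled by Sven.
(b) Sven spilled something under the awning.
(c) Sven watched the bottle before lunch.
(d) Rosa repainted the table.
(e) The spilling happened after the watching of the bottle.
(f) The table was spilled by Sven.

(a) Entailed — this follows by dropping conjuncts from the spilling event's description.
(b) Entailed — this follows by dropping conjuncts from the spilling event's description.
(c) Entailed — this follows by dropping conjuncts from the watching event's description.
(d) Not entailed — 'was repainting' is progressive on an accomplishment; it does not entail the completed 'repainted'.
(e) Entailed — the narrative places the watching before the spilling.
(f) Not entailed — Sven spilled the oil, not the table; the table belongs to the repainting event.

(a), (b), (c), (e)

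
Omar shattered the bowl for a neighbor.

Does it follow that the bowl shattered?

yes

'Omar shattered the bowl' is the causative; it entails the inchoative 'the bowl shattered'.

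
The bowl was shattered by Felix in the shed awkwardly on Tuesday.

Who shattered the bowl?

Felix

'Felix' marks the agent of the shattering event.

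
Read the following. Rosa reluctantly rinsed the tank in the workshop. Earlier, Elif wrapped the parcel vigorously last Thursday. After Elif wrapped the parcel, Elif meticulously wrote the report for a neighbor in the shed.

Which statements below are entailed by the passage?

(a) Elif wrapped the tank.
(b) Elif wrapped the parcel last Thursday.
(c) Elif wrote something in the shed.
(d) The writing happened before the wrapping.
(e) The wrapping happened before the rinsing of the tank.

(a) Not entailed — Elif wrapped the parcel, not the tank; the tank belongs to the rinsing event.
(b) Entailed — every conjunct here is already in the original wrapping event.
(c) Entailed — dropping 'meticulously', 'for a neighbor' and generalizing the patient leaves a sub-description the original still satisfies.
(d) Not entailed — the narrative places the wrapping before the writing, not after.
(e) Entailed — the narrative places the wrapping before the rinsing.

(b), (c), (e)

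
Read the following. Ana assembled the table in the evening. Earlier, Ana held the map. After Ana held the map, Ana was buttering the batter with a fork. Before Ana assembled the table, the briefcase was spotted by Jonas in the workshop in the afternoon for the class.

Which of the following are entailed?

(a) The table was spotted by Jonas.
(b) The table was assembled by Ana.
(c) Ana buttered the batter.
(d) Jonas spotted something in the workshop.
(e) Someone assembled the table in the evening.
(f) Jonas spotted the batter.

(a) Not entailed — Jonas spotted the briefcase, not the table; the table belongs to the assembling event.
(b) Entailed — the original entails any weakening of itself; this just drops 'in the evening'.
(c) Not entailed — 'was buttering' is progressive on an accomplishment; it does not entail the completed 'buttered'.
(d) Entailed — dropping 'for the class', 'in the afternoon' and generalizing the patient leaves a sub-description the original still satisfies.
(e) Entailed — every conjunct here is already in the original assembling event.
(f) Not entailed — Jonas spotted the briefcase, not the batter; the batter belongs to the buttering event.

(b), (d), (e)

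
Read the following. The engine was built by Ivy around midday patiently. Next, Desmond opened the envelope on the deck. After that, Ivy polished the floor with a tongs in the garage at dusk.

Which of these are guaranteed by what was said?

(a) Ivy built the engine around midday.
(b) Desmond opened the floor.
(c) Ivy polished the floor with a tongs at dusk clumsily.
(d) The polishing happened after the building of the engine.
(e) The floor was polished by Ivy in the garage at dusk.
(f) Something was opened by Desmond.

(a) Entailed — the original entails any weakening of itself; this just drops 'patiently'.
(b) Not entailed — Desmond opened the envelope, not the floor; the floor belongs to the polishing event.
(c) Not entailed — 'clumsily' adds information not in the original event.
(d) Entailed — the narrative places the building before the polishing.
(e) Entailed — the original entails any weakening of itself; this just drops 'with a tongs'.
(f) Entailed — dropping 'on the deck' and generalizing the patient leaves a sub-description the original still satisfies.

(a), (d), (e), (f)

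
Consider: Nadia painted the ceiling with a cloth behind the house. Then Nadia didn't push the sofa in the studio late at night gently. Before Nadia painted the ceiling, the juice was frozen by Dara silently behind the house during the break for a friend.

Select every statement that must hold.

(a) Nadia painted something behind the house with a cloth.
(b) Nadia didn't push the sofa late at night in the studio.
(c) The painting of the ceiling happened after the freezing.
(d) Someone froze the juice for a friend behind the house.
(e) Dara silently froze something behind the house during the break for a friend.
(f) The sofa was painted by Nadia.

(a) Entailed — this follows by dropping conjuncts from the painting event's description.
(b) Not entailed — dropping 'gently' under negation is not valid — the original leaves open that Nadia pushed the sofa some other way.
(c) Entailed — the narrative places the freezing before the painting.
(d) Entailed — this follows by dropping conjuncts from the freezing event's description.
(e) Entailed — the original entails any weakening of itself; this just generalizes the patient.
(f) Not entailed — Nadia painted the ceiling, not the sofa; the sofa belongs to the pushing event.

(a), (c), (d), (e)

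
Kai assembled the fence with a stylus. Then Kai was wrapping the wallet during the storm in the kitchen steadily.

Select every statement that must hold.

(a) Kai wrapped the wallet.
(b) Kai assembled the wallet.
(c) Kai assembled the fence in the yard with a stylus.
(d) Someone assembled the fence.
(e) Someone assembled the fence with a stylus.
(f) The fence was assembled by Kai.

(a) Not entailed — 'was wrapping' is progressive on an accomplishment; it does not entail the completed 'wrapped'.
(b) Not entailed — Kai assembled the fence, not the wallet; the wallet belongs to the wrapping event.
(c) Not entailed — 'in the yard' adds information not in the original event.
(d) Entailed — every conjunct here is already in the original assembling event.
(e) Entailed — generalizing the agent leaves a sub-description the original still satisfies.
(f) Entailed — every conjunct here is already in the original assembling event.

(d), (e), (f)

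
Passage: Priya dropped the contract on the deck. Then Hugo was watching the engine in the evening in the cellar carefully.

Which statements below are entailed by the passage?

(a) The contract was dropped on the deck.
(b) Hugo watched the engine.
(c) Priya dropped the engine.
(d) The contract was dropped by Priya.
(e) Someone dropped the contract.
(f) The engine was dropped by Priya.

(a) Entailed — this follows by dropping conjuncts from the dropping event's description.
(b) Entailed — 'watch' is an activity; 'was watching' entails that some watching happened, so 'watched' holds.
(c) Not entailed — Priya dropped the contract, not the engine; the engine belongs to the watching event.
(d) Entailed — this follows by dropping conjuncts from the dropping event's description.
(e) Entailed — dropping 'on the deck' and generalizing the agent leaves a sub-description the original still satisfies.
(f) Not entailed — Priya dropped the contract, not the engine; the engine belongs to the watching event.

(a), (b), (d), (e)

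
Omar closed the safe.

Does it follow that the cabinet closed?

Nothing is said about any cabinet; only the safe is affected.

no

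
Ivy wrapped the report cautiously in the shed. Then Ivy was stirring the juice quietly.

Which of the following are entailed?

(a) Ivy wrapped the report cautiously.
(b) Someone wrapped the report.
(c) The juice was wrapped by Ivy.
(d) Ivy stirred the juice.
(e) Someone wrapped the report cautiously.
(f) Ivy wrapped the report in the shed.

(a), (b), (d), (e), (f)

(a) Entailed — the original entails any weakening of itself; this just drops 'in the shed'.
(b) Entailed — the original entails any weakening of itself; this just drops 'cautiously', 'in the shed' and generalizes the agent.
(c) Not entailed — Ivy wrapped the report, not the juice; the juice belongs to the stirring event.
(d) Entailed — 'stir' is an activity; 'was stirring' entails that some stirring happened, so 'stirred' holds.
(e) Entailed — this follows by dropping conjuncts from the wrapping event's description.
(f) Entailed — every conjunct here is already in the original wrapping event.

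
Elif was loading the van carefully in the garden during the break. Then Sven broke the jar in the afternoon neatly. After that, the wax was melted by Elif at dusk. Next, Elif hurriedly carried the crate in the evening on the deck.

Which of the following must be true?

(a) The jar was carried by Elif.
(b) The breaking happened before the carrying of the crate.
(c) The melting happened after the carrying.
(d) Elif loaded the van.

(a) Not entailed — Elif carried the crate, not the jar; the jar belongs to the breaking event.
(b) Entailed — the narrative places the breaking before the carrying.
(c) Not entailed — the narrative places the melting before the carrying, not after.
(d) Not entailed — 'was loading' is progressive on an accomplishment; it does not entail the completed 'loaded'.

(b)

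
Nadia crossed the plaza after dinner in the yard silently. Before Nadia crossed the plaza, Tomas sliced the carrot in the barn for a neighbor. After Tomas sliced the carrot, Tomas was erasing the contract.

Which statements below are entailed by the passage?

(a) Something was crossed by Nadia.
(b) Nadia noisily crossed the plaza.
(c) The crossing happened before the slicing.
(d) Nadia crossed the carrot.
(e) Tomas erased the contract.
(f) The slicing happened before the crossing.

(a) Entailed — the original entails any weakening of itself; this just drops 'silently', 'in the yard', 'after dinner' and generalizes the patient.
(b) Not entailed — 'noisily' adds a manner not in (and inconsistent with) the original.
(c) Not entailed — the narrative places the slicing before the crossing, not after.
(d) Not entailed — Nadia crossed the plaza, not the carrot; the carrot belongs to the slicing event.
(e) Not entailed — 'was erasing' is progressive on an accomplishment; it does not entail the completed 'erased'.
(f) Entailed — the narrative places the slicing before the crossing.

(a), (f)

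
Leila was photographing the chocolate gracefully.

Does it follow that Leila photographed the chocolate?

no

'was photographing' is progressive; for an accomplishment like 'photograph the chocolate', it doesn't entail completion.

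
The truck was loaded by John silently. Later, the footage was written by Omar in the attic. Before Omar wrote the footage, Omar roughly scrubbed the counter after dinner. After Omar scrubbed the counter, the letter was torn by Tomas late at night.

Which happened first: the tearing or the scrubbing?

the scrubbing

The connectives place the scrubbing before the tearing.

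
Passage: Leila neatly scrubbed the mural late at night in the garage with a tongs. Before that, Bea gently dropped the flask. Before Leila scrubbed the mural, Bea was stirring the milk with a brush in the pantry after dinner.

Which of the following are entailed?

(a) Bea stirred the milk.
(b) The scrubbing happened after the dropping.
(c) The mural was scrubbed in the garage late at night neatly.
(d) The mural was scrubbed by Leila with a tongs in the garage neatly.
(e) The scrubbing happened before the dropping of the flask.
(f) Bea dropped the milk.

(a) Entailed — 'stir' is an activity; 'was stirring' entails that some stirring happened, so 'stirred' holds.
(b) Entailed — the narrative places the dropping before the scrubbing.
(c) Entailed — the original entails any weakening of itself; this just drops 'with a tongs' and generalizes the agent.
(d) Entailed — this follows by dropping conjuncts from the scrubbing event's description.
(e) Not entailed — the narrative places the dropping before the scrubbing, not after.
(f) Not entailed — Bea dropped the flask, not the milk; the milk belongs to the stirring event.

(a), (b), (c), (d)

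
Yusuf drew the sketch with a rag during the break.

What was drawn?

the sketch

'the sketch' marks the patient of the drawing event.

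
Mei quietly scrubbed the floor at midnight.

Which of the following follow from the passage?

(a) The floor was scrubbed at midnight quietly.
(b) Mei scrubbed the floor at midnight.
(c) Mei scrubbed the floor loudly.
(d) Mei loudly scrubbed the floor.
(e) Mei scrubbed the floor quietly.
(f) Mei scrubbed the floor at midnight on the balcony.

(a) Entailed — every conjunct here is already in the original scrubbing event.
(b) Entailed — the original entails any weakening of itself; this just drops 'quietly'.
(c) Not entailed — 'loudly' adds a manner not in (and inconsistent with) the original.
(d) Not entailed — 'loudly' adds a manner not in (and inconsistent with) the original.
(e) Entailed — this follows by dropping conjuncts from the scrubbing event's description.
(f) Not entailed — 'on the balcony' adds information not in the original event.

(a), (b), (e)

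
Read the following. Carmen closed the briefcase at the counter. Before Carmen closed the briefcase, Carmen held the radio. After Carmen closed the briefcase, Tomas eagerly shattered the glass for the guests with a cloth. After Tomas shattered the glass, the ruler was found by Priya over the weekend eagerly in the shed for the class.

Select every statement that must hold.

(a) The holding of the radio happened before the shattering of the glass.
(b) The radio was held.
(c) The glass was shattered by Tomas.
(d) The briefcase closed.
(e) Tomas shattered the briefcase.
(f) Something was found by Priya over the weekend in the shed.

(a), (b), (c), (d), (f)

(a) Entailed — the narrative places the holding before the shattering.
(b) Entailed — this follows by dropping conjuncts from the holding event's description.
(c) Entailed — the original entails any weakening of itself; this just drops 'for the guests', 'eagerly', 'with a cloth'.
(d) Entailed — 'Carmen closed the briefcase' is causative; it entails the inchoative 'the briefcase closed'.
(e) Not entailed — Tomas shattered the glass, not the briefcase; the briefcase belongs to the closing event.
(f) Entailed — this follows by dropping conjuncts from the finding event's description.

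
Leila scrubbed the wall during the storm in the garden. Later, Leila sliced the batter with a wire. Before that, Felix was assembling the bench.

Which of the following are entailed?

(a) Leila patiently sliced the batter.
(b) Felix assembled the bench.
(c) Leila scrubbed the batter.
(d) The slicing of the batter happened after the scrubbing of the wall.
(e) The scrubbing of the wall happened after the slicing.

(a) Not entailed — 'patiently' adds information not in the original event.
(b) Not entailed — 'was assembling' is progressive on an accomplishment; it does not entail the completed 'assembled'.
(c) Not entailed — Leila scrubbed the wall, not the batter; the batter belongs to the slicing event.
(d) Entailed — the narrative places the scrubbing before the slicing.
(e) Not entailed — the narrative places the scrubbing before the slicing, not after.

(d)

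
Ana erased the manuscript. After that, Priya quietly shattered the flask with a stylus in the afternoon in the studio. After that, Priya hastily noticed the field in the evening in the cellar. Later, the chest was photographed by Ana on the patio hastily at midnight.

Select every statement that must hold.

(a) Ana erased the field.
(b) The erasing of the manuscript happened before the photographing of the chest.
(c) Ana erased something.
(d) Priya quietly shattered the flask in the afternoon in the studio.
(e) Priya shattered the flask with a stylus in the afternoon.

(a) Not entailed — Ana erased the manuscript, not the field; the field belongs to the noticing event.
(b) Entailed — the narrative places the erasing before the photographing.
(c) Entailed — this follows by dropping conjuncts from the erasing event's description.
(d) Entailed — dropping 'with a stylus' leaves a sub-description the original still satisfies.
(e) Entailed — every conjunct here is already in the original shattering event.

(b), (c), (d), (e)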